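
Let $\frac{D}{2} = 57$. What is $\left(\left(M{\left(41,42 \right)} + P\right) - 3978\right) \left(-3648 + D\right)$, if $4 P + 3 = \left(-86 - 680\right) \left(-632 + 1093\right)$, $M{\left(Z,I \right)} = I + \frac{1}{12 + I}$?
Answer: $\frac{5866186141}{18} \approx 3.259 \cdot 10^{8}$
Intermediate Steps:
$D = 114$ ($D = 2 \cdot 57 = 114$)
$P = - \frac{353129}{4}$ ($P = - \frac{3}{4} + \frac{\left(-86 - 680\right) \left(-632 + 1093\right)}{4} = - \frac{3}{4} + \frac{\left(-766\right) 461}{4} = - \frac{3}{4} + \frac{1}{4} \left(-353126\right) = - \frac{3}{4} - \frac{176563}{2} = - \frac{353129}{4} \approx -88282.0$)
$\left(\left(M{\left(41,42 \right)} + P\right) - 3978\right) \left(-3648 + D\right) = \left(\left(\frac{1 + 42^{2} + 12 \cdot 42}{12 + 42} - \frac{353129}{4}\right) - 3978\right) \left(-3648 + 114\right) = \left(\left(\frac{1 + 1764 + 504}{54} - \frac{353129}{4}\right) - 3978\right) \left(-3534\right) = \left(\left(\frac{1}{54} \cdot 2269 - \frac{353129}{4}\right) - 3978\right) \left(-3534\right) = \left(\left(\frac{2269}{54} - \frac{353129}{4}\right) - 3978\right) \left(-3534\right) = \left(- \frac{9529945}{108} - 3978\right) \left(-3534\right) = \left(- \frac{9959569}{108}\right) \left(-3534\right) = \frac{5866186141}{18}$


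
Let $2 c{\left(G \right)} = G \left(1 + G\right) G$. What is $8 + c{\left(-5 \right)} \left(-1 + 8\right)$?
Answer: $-342$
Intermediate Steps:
$c{\left(G \right)} = \frac{G^{2} \left(1 + G\right)}{2}$ ($c{\left(G \right)} = \frac{G \left(1 + G\right) G}{2} = \frac{G G \left(1 + G\right)}{2} = \frac{G^{2} \left(1 + G\right)}{2}$)
$8 + c{\left(-5 \right)} \left(-1 + 8\right) = 8 + \frac{\left(-5\right)^{2} \left(1 - 5\right)}{2} \left(-1 + 8\right) = 8 + \frac{1}{2} \cdot 25 \left(-4\right) 7 = 8 - 350 = -342$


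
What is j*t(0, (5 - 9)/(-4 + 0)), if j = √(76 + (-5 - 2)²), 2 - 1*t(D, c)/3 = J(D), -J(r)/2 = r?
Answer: 30*√5 ≈ 67.082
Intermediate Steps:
J(r) = -2*r
t(D, c) = 6 + 6*D (t(D, c) = 6 - (-6)*D = 6 + 6*D)
j = 5*√5 (j = √(76 + (-7)²) = √(76 + 49) = √125 = 5*√5 ≈ 11.180)
j*t(0, (5 - 9)/(-4 + 0)) = (5*√5)*(6 + 6*0) = (5*√5)*(6 + 0) = (5*√5)*6 = 30*√5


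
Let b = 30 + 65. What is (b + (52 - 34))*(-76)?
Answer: -8588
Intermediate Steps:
b = 95
(b + (52 - 34))*(-76) = (95 + (52 - 34))*(-76) = (95 + 18)*(-76) = 113*(-76) = -8588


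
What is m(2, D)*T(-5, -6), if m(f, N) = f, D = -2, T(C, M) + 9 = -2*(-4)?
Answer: -2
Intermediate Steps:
T(C, M) = -1 (T(C, M) = -9 - 2*(-4) = -9 + 8 = -1)
m(2, D)*T(-5, -6) = 2*(-1) = -2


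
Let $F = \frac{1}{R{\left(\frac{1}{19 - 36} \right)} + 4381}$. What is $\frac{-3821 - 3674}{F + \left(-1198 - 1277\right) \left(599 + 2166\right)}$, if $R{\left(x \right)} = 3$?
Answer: $\frac{32858080}{30001355999} \approx 0.0010952$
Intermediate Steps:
$F = \frac{1}{4384}$ ($F = \frac{1}{3 + 4381} = \frac{1}{4384} \approx 0.0002281$)
$\frac{-3821 - 3674}{F + \left(-1198 - 1277\right) \left(599 + 2166\right)} = \frac{-3821 - 3674}{\frac{1}{4384} + \left(-1198 - 1277\right) \left(599 + 2166\right)} = - \frac{7495}{\frac{1}{4384} - 6843375} = - \frac{7495}{- \frac{30001355999}{4384}} = \left(-7495\right) \left(- \frac{4384}{30001355999}\right) = \frac{32858080}{30001355999}$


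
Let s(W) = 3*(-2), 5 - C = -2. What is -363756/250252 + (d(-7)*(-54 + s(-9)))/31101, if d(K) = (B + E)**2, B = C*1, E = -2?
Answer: -974046113/648590621 ≈ -1.5018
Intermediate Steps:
C = 7 (C = 5 - 1*(-2) = 5 + 2 = 7)
B = 7 (B = 7*1 = 7)
d(K) = 25 (d(K) = (7 - 2)**2 = 5**2 = 25)
s(W) = -6
-363756/250252 + (d(-7)*(-54 + s(-9)))/31101 = -363756/250252 + (25*(-54 - 6))/31101 = -363756*1/250252 + (25*(-60))*(1/31101) = -90939/62563 - 1500*1/31101 = -90939/62563 - 500/10367 = -974046113/648590621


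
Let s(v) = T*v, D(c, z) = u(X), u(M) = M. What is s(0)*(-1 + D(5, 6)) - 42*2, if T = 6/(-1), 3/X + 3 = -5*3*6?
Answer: -84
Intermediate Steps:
X = -1/31 (X = 3/(-3 - 5*3*6) = 3/(-3 - 15*6) = 3/(-3 - 90) = 3/(-93) = 3*(-1/93) = -1/31 ≈ -0.032258)
D(c, z) = -1/31
T = -6 (T = 6*(-1) = -6)
s(v) = -6*v
s(0)*(-1 + D(5, 6)) - 42*2 = (-6*0)*(-1 - 1/31) - 42*2 = 0*(-32/31) - 84 = 0 - 84 = -84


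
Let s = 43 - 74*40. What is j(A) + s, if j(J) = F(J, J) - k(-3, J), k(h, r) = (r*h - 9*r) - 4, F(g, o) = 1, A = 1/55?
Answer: -160148/55 ≈ -2911.8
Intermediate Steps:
A = 1/55 ≈ 0.018182
k(h, r) = -4 - 9*r + h*r (k(h, r) = (h*r - 9*r) - 4 = (-9*r + h*r) - 4 = -4 - 9*r + h*r)
s = -2917 (s = 43 - 2960 = -2917)
j(J) = 5 + 12*J (j(J) = 1 - (-4 - 9*J - 3*J) = 1 - (-4 - 12*J) = 1 + (4 + 12*J) = 5 + 12*J)
j(A) + s = (5 + 12*(1/55)) - 2917 = (5 + 12/55) - 2917 = 287/55 - 2917 = -160148/55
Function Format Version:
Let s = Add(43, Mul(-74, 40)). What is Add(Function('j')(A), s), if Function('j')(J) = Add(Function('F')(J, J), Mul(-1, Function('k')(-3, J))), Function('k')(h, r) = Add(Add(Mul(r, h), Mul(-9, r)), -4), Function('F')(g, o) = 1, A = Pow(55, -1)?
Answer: Rational(-160148, 55) ≈ -2911.8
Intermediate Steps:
A = Rational(1, 55) ≈ 0.018182
Function('k')(h, r) = Add(-4, Mul(-9, r), Mul(h, r)) (Function('k')(h, r) = Add(Add(Mul(h, r), Mul(-9, r)), -4) = Add(Add(Mul(-9, r), Mul(h, r)), -4) = Add(-4, Mul(-9, r), Mul(h, r)))
s = -2917 (s = Add(43, -2960) = -2917)
Function('j')(J) = Add(5, Mul(12, J)) (Function('j')(J) = Add(1, Mul(-1, Add(-4, Mul(-9, J), Mul(-3, J)))) = Add(1, Mul(-1, Add(-4, Mul(-12, J)))) = Add(1, Add(4, Mul(12, J))) = Add(5, Mul(12, J)))
Add(Function('j')(A), s) = Add(Add(5, Mul(12, Rational(1, 55))), -2917) = Add(Add(5, Rational(12, 55)), -2917) = Add(Rational(287, 55), -2917) = Rational(-160148, 55)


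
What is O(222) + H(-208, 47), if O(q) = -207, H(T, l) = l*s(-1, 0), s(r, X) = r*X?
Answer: -207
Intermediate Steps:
s(r, X) = X*r
H(T, l) = 0 (H(T, l) = l*(0*(-1)) = l*0 = 0)
O(222) + H(-208, 47) = -207 + 0 = -207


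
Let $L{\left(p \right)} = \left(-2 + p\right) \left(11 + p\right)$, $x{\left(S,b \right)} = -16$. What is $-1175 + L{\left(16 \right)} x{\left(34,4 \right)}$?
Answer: $-7223$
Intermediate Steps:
$-1175 + L{\left(16 \right)} x{\left(34,4 \right)} = -1175 + \left(-22 + 16^{2} + 9 \cdot 16\right) \left(-16\right) = -1175 + \left(-22 + 256 + 144\right) \left(-16\right) = -1175 + 378 \left(-16\right) = -1175 - 6048 = -7223$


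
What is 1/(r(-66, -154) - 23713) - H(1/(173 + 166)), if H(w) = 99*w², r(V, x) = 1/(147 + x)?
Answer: -1915295/2119551848 ≈ -0.00090363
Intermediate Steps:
1/(r(-66, -154) - 23713) - H(1/(173 + 166)) = 1/(1/(147 - 154) - 23713) - 99*(1/(173 + 166))² = 1/(1/(-7) - 23713) - 99*(1/339)² = 1/(-⅐ - 23713) - 99*(1/339)² = 1/(-165992/7) - 99/114921 = -7/165992 - 1*11/12769 = -7/165992 - 11/12769 = -1915295/2119551848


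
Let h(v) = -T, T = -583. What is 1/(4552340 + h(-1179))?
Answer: 1/4552923 ≈ 2.1964e-7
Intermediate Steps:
h(v) = 583 (h(v) = -1*(-583) = 583)
1/(4552340 + h(-1179)) = 1/(4552340 + 583) = 1/4552923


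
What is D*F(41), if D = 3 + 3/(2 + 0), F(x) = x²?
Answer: 15129/2 ≈ 7564.5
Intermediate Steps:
D = 9/2 (D = 3 + 3/2 = 9/2 ≈ 4.5000)
D*F(41) = (9/2)*41² = (9/2)*1681 = 15129/2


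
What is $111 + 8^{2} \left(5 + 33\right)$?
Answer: $2543$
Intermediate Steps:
$111 + 8^{2} \left(5 + 33\right) = 111 + 64 \cdot 38 = 111 + 2432 = 2543$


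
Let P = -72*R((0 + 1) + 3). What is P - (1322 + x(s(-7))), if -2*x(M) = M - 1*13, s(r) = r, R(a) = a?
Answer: -1620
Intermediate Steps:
x(M) = 13/2 - M/2 (x(M) = -(M - 1*13)/2 = -(M - 13)/2 = -(-13 + M)/2 = 13/2 - M/2)
P = -288 (P = -72*((0 + 1) + 3) = -72*(1 + 3) = -72*4 = -288)
P - (1322 + x(s(-7))) = -288 - (1322 + (13/2 - ½*(-7))) = -288 - (1322 + (13/2 + 7/2)) = -288 - (1322 + 10) = -288 - 1*1332 = -288 - 1332 = -1620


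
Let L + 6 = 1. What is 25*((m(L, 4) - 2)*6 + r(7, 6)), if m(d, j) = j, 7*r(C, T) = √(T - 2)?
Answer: 2150/7 ≈ 307.14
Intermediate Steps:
L = -5 (L = -6 + 1 = -5)
r(C, T) = √(-2 + T)/7 (r(C, T) = √(T - 2)/7 = √(-2 + T)/7)
25*((m(L, 4) - 2)*6 + r(7, 6)) = 25*((4 - 2)*6 + √(-2 + 6)/7) = 25*(2*6 + √4/7) = 25*(12 + (⅐)*2) = 25*(12 + 2/7) = 25*(86/7) = 2150/7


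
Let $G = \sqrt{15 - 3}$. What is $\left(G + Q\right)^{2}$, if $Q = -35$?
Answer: $1237 - 140 \sqrt{3} \approx 994.51$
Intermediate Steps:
$G = 2 \sqrt{3}$ ($G = \sqrt{12} = 2 \sqrt{3} \approx 3.4641$)
$\left(G + Q\right)^{2} = \left(2 \sqrt{3} - 35\right)^{2} = \left(-35 + 2 \sqrt{3}\right)^{2}$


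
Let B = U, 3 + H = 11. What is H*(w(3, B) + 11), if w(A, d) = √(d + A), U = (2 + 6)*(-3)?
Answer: 88 + 8*I*√21 ≈ 88.0 + 36.661*I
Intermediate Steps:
H = 8 (H = -3 + 11 = 8)
U = -24 (U = 8*(-3) = -24)
B = -24
w(A, d) = √(A + d)
H*(w(3, B) + 11) = 8*(√(3 - 24) + 11) = 8*(√(-21) + 11) = 8*(I*√21 + 11) = 8*(11 + I*√21) = 88 + 8*I*√21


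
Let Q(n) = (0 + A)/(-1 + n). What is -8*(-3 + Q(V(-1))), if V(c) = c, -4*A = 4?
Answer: 20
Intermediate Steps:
A = -1 (A = -¼*4 = -1)
Q(n) = -1/(-1 + n) (Q(n) = (0 - 1)/(-1 + n) = -1/(-1 + n))
-8*(-3 + Q(V(-1))) = -8*(-3 - 1/(-1 - 1)) = -8*(-3 - 1/(-2)) = -8*(-3 - 1*(-½)) = -8*(-3 + ½) = -8*(-5/2) = 20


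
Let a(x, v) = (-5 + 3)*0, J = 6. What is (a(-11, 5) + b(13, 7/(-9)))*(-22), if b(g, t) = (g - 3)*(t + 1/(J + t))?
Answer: 54560/423 ≈ 128.98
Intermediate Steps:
b(g, t) = (-3 + g)*(t + 1/(6 + t)) (b(g, t) = (g - 3)*(t + 1/(6 + t)) = (-3 + g)*(t + 1/(6 + t)))
a(x, v) = 0 (a(x, v) = -2*0 = 0)
(a(-11, 5) + b(13, 7/(-9)))*(-22) = (0 + (-3 + 13 - 126/(-9) - 3*(7/(-9))² + 13*(7/(-9))² + 6*13*(7/(-9)))/(6 + 7/(-9)))*(-22) = (0 + (-3 + 13 - 126*(-1)/9 - 3*(7*(-⅑))² + 13*(7*(-⅑))² + 6*13*(7*(-⅑)))/(6 + 7*(-⅑)))*(-22) = (0 + (-3 + 13 - 18*(-7/9) - 3*(-7/9)² + 13*(-7/9)² + 6*13*(-7/9))/(6 - 7/9))*(-22) = (0 + (-3 + 13 + 14 - 3*49/81 + 13*(49/81) - 182/3)/(47/9))*(-22) = (0 + 9*(-3 + 13 + 14 - 49/27 + 637/81 - 182/3)/47)*(-22) = (0 + (9/47)*(-2480/81))*(-22) = (0 - 2480/423)*(-22) = -2480/423*(-22) = 54560/423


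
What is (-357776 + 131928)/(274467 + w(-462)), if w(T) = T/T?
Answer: -56462/68617 ≈ -0.82286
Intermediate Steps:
w(T) = 1
(-357776 + 131928)/(274467 + w(-462)) = (-357776 + 131928)/(274467 + 1) = -225848/274468 = -225848*1/274468 = -56462/68617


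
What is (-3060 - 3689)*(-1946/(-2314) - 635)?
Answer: 4951889778/1157 ≈ 4.2799e+6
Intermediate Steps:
(-3060 - 3689)*(-1946/(-2314) - 635) = -6749*(-1946*(-1/2314) - 635) = -6749*(973/1157 - 635) = -6749*(-733722/1157) = 4951889778/1157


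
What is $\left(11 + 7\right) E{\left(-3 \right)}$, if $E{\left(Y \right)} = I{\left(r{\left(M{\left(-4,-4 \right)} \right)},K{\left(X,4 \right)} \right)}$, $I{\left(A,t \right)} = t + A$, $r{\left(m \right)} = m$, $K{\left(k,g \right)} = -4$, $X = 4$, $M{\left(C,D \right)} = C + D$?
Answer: $-216$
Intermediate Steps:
$I{\left(A,t \right)} = A + t$
$E{\left(Y \right)} = -12$ ($E{\left(Y \right)} = \left(-4 - 4\right) - 4 = -8 - 4 = -12$)
$\left(11 + 7\right) E{\left(-3 \right)} = \left(11 + 7\right) \left(-12\right) = 18 \left(-12\right) = -216$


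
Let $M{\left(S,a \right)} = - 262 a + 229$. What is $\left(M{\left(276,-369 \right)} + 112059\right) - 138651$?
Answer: $70315$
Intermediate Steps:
$M{\left(S,a \right)} = 229 - 262 a$
$\left(M{\left(276,-369 \right)} + 112059\right) - 138651 = \left(\left(229 - -96678\right) + 112059\right) - 138651 = \left(\left(229 + 96678\right) + 112059\right) - 138651 = \left(96907 + 112059\right) - 138651 = 208966 - 138651 = 70315$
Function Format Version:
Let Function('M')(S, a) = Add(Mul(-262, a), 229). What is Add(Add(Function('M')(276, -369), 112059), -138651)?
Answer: 70315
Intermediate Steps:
Function('M')(S, a) = Add(229, Mul(-262, a))
Add(Add(Function('M')(276, -369), 112059), -138651) = Add(Add(Add(229, Mul(-262, -369)), 112059), -138651) = Add(Add(Add(229, 96678), 112059), -138651) = Add(Add(96907, 112059), -138651) = Add(208966, -138651) = 70315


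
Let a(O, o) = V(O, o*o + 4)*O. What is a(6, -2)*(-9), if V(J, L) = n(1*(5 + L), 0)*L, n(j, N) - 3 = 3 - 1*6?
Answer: 0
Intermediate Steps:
n(j, N) = 0 (n(j, N) = 3 + (3 - 1*6) = 3 + (3 - 6) = 3 - 3 = 0)
V(J, L) = 0 (V(J, L) = 0*L = 0)
a(O, o) = 0 (a(O, o) = 0*O = 0)
a(6, -2)*(-9) = 0*(-9) = 0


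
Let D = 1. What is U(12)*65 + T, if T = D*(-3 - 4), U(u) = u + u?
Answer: 1553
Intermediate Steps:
U(u) = 2*u
T = -7 (T = 1*(-3 - 4) = 1*(-7) = -7)
U(12)*65 + T = (2*12)*65 - 7 = 24*65 - 7 = 1560 - 7 = 1553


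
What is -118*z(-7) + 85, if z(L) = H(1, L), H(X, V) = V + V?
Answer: 1737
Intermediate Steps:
H(X, V) = 2*V
z(L) = 2*L
-118*z(-7) + 85 = -236*(-7) + 85 = -118*(-14) + 85 = 1652 + 85 = 1737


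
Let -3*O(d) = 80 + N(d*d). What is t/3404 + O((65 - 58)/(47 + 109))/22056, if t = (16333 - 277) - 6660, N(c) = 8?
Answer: 19419218/7038621 ≈ 2.7590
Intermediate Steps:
t = 9396 (t = 16056 - 6660 = 9396)
O(d) = -88/3 (O(d) = -(80 + 8)/3 = -⅓*88 = -88/3)
t/3404 + O((65 - 58)/(47 + 109))/22056 = 9396/3404 - 88/3/22056 = 9396*(1/3404) - 88/3*1/22056 = 2349/851 - 11/8271 = 19419218/7038621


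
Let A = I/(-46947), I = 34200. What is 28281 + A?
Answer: 442557969/15649 ≈ 28280.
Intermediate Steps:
A = -11400/15649 (A = 34200/(-46947) = 34200*(-1/46947) = -11400/15649 ≈ -0.72848)
28281 + A = 28281 - 11400/15649 = 442557969/15649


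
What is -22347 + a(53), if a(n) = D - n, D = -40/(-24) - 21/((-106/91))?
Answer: -7116937/318 ≈ -22380.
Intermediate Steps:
D = 6263/318 (D = -40*(-1/24) - 21/((-106*1/91)) = 5/3 - 21/(-106/91) = 5/3 - 21*(-91/106) = 5/3 + 1911/106 = 6263/318 ≈ 19.695)
a(n) = 6263/318 - n
-22347 + a(53) = -22347 + (6263/318 - 1*53) = -22347 + (6263/318 - 53) = -22347 - 10591/318 = -7116937/318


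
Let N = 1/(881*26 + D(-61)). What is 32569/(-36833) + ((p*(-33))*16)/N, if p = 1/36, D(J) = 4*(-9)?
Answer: -37064408947/110499 ≈ -3.3543e+5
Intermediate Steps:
D(J) = -36
p = 1/36 ≈ 0.027778
N = 1/22870 (N = 1/(881*26 - 36) = 1/(22906 - 36) = 1/22870 ≈ 4.3725e-5)
32569/(-36833) + ((p*(-33))*16)/N = 32569/(-36833) + (((1/36)*(-33))*16)/(1/22870) = 32569*(-1/36833) - 11/12*16*22870 = -32569/36833 - 44/3*22870 = -32569/36833 - 1006280/3 = -37064408947/110499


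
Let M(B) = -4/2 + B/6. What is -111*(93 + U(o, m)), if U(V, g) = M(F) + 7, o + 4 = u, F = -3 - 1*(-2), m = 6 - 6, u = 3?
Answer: -21719/2 ≈ -10860.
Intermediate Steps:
m = 0
F = -1 (F = -3 + 2 = -1)
o = -1 (o = -4 + 3 = -1)
M(B) = -2 + B/6 (M(B) = -4*1/2 + B*(1/6) = -2 + B/6)
U(V, g) = 29/6 (U(V, g) = (-2 + (1/6)*(-1)) + 7 = (-2 - 1/6) + 7 = -13/6 + 7 = 29/6)
-111*(93 + U(o, m)) = -111*(93 + 29/6) = -111*587/6 = -21719/2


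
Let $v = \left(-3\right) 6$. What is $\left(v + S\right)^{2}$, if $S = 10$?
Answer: $64$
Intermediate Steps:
$v = -18$
$\left(v + S\right)^{2} = \left(-18 + 10\right)^{2} = \left(-8\right)^{2} = 64$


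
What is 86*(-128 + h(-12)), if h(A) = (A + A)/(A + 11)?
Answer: -8944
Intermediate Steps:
h(A) = 2*A/(11 + A) (h(A) = (2*A)/(11 + A) = 2*A/(11 + A))
86*(-128 + h(-12)) = 86*(-128 + 2*(-12)/(11 - 12)) = 86*(-128 + 2*(-12)/(-1)) = 86*(-128 + 2*(-12)*(-1)) = 86*(-128 + 24) = 86*(-104) = -8944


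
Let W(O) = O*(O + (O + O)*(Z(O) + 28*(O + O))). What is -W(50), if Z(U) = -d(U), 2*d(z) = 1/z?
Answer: -14002450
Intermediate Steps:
d(z) = 1/(2*z)
Z(U) = -1/(2*U)
W(O) = O*(O + 2*O*(56*O - 1/(2*O))) (W(O) = O*(O + (O + O)*(-1/(2*O) + 28*(O + O))) = O*(O + (2*O)*(-1/(2*O) + 28*(2*O))) = O*(O + (2*O)*(-1/(2*O) + 56*O)) = O*(O + (2*O)*(56*O - 1/(2*O))) = O*(O + 2*O*(56*O - 1/(2*O))))
-W(50) = -50*(-1 + 50*(1 + 112*50)) = -50*(-1 + 50*(1 + 5600)) = -50*(-1 + 50*5601) = -50*(-1 + 280050) = -50*280049 = -1*14002450 = -14002450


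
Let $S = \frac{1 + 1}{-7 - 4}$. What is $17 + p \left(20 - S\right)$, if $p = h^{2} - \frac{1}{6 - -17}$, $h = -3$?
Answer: $\frac{50033}{253} \approx 197.76$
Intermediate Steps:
$S = - \frac{2}{11}$ ($S = \frac{2}{-11} = 2 \left(- \frac{1}{11}\right) = - \frac{2}{11} \approx -0.18182$)
$p = \frac{206}{23}$ ($p = \left(-3\right)^{2} - \frac{1}{6 - -17} = 9 - \frac{1}{6 + 17} = 9 - \frac{1}{23} = \frac{206}{23} \approx 8.9565$)
$17 + p \left(20 - S\right) = 17 + \frac{206 \left(20 - - \frac{2}{11}\right)}{23} = 17 + \frac{206 \left(20 + \frac{2}{11}\right)}{23} = 17 + \frac{206}{23} \cdot \frac{222}{11} = 17 + \frac{45732}{253} = \frac{50033}{253}$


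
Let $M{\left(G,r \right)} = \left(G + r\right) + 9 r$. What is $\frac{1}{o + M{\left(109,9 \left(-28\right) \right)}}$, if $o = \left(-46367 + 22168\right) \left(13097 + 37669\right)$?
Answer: $- \frac{1}{1228488845} \approx -8.1401 \cdot 10^{-10}$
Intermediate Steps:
$M{\left(G,r \right)} = G + 10 r$
$o = -1228486434$ ($o = \left(-24199\right) 50766 = -1228486434$)
$\frac{1}{o + M{\left(109,9 \left(-28\right) \right)}} = \frac{1}{-1228486434 + \left(109 + 10 \cdot 9 \left(-28\right)\right)} = \frac{1}{-1228486434 + \left(109 + 10 \left(-252\right)\right)} = \frac{1}{-1228486434 + \left(109 - 2520\right)} = \frac{1}{-1228486434 - 2411} = \frac{1}{-1228488845} = - \frac{1}{1228488845}$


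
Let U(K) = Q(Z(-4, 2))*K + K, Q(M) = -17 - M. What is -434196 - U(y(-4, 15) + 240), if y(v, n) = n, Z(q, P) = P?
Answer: -429606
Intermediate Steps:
U(K) = -18*K (U(K) = (-17 - 1*2)*K + K = (-17 - 2)*K + K = -19*K + K = -18*K)
-434196 - U(y(-4, 15) + 240) = -434196 - (-18)*(15 + 240) = -434196 - (-18)*255 = -434196 - 1*(-4590) = -434196 + 4590 = -429606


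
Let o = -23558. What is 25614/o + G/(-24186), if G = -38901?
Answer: 49488259/94962298 ≈ 0.52114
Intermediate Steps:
25614/o + G/(-24186) = 25614/(-23558) - 38901/(-24186) = 25614*(-1/23558) - 38901*(-1/24186) = -12807/11779 + 12967/8062 = 49488259/94962298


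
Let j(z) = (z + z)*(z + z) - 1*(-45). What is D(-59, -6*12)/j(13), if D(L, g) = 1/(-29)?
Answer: -1/20909 ≈ -4.7826e-5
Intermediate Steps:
D(L, g) = -1/29
j(z) = 45 + 4*z² (j(z) = (2*z)*(2*z) + 45 = 4*z² + 45 = 45 + 4*z²)
D(-59, -6*12)/j(13) = -1/(29*(45 + 4*13²)) = -1/(29*(45 + 4*169)) = -1/(29*(45 + 676)) = -1/29/721 = -1/29*1/721 = -1/20909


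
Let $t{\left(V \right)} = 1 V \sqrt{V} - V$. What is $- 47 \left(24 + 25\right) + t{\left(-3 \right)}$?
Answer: $-2300 - 3 i \sqrt{3} \approx -2300.0 - 5.1962 i$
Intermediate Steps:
$t{\left(V \right)} = V^{\frac{3}{2}} - V$ ($t{\left(V \right)} = V \sqrt{V} - V = V^{\frac{3}{2}} - V$)
$- 47 \left(24 + 25\right) + t{\left(-3 \right)} = - 47 \left(24 + 25\right) + \left(\left(-3\right)^{\frac{3}{2}} - -3\right) = \left(-47\right) 49 + \left(- 3 i \sqrt{3} + 3\right) = -2303 + \left(3 - 3 i \sqrt{3}\right) = -2300 - 3 i \sqrt{3}$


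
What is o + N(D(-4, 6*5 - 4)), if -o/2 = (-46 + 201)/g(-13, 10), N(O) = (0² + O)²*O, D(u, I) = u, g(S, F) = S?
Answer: -522/13 ≈ -40.154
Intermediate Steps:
N(O) = O³ (N(O) = (0 + O)²*O = O²*O = O³)
o = 310/13 (o = -2*(-46 + 201)/(-13) = -310*(-1)/13 = -2*(-155/13) = 310/13 ≈ 23.846)
o + N(D(-4, 6*5 - 4)) = 310/13 + (-4)³ = 310/13 - 64 = -522/13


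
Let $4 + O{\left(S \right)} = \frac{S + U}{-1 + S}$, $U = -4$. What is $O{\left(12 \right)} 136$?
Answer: $- \frac{4896}{11} \approx -445.09$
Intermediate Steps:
$O{\left(S \right)} = -4 + \frac{-4 + S}{-1 + S}$ ($O{\left(S \right)} = -4 + \frac{S - 4}{-1 + S} = -4 + \frac{-4 + S}{-1 + S}$)
$O{\left(12 \right)} 136 = \left(-3\right) 12 \frac{1}{-1 + 12} \cdot 136 = \left(-3\right) 12 \cdot \frac{1}{11} \cdot 136 = \left(- \frac{36}{11}\right) 136 = - \frac{4896}{11}$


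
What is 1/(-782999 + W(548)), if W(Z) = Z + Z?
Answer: -1/781903 ≈ -1.2789e-6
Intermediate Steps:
W(Z) = 2*Z
1/(-782999 + W(548)) = 1/(-782999 + 2*548) = 1/(-782999 + 1096) = 1/(-781903) = -1/781903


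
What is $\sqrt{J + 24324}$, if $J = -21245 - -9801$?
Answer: $4 \sqrt{805} \approx 113.49$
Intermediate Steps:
$J = -11444$ ($J = -21245 + 9801 = -11444$)
$\sqrt{J + 24324} = \sqrt{-11444 + 24324} = \sqrt{12880} = 4 \sqrt{805}$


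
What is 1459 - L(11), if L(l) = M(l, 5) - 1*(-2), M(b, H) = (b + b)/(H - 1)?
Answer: 2903/2 ≈ 1451.5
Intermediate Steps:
M(b, H) = 2*b/(-1 + H) (M(b, H) = (2*b)/(-1 + H) = 2*b/(-1 + H))
L(l) = 2 + l/2 (L(l) = 2*l/(-1 + 5) - 1*(-2) = 2*l/4 + 2 = 2*l*(¼) + 2 = l/2 + 2 = 2 + l/2)
1459 - L(11) = 1459 - (2 + (½)*11) = 1459 - (2 + 11/2) = 1459 - 1*15/2 = 1459 - 15/2 = 2903/2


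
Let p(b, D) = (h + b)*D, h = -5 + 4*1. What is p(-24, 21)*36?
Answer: -18900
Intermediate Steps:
h = -1 (h = -5 + 4 = -1)
p(b, D) = D*(-1 + b) (p(b, D) = (-1 + b)*D = D*(-1 + b))
p(-24, 21)*36 = (21*(-1 - 24))*36 = (21*(-25))*36 = -525*36 = -18900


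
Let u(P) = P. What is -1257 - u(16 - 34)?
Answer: -1239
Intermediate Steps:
-1257 - u(16 - 34) = -1257 - (16 - 34) = -1257 - 1*(-18) = -1257 + 18 = -1239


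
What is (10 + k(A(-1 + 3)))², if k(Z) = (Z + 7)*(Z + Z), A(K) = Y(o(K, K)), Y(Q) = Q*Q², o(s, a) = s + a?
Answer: 82773604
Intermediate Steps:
o(s, a) = a + s
Y(Q) = Q³
A(K) = 8*K³ (A(K) = (K + K)³ = (2*K)³ = 8*K³)
k(Z) = 2*Z*(7 + Z) (k(Z) = (7 + Z)*(2*Z) = 2*Z*(7 + Z))
(10 + k(A(-1 + 3)))² = (10 + 2*(8*(-1 + 3)³)*(7 + 8*(-1 + 3)³))² = (10 + 2*(8*2³)*(7 + 8*2³))² = (10 + 2*(8*8)*(7 + 8*8))² = (10 + 2*64*(7 + 64))² = (10 + 2*64*71)² = (10 + 9088)² = 9098² = 82773604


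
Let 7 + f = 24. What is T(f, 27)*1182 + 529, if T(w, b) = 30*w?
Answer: 603349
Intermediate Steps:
f = 17 (f = -7 + 24 = 17)
T(f, 27)*1182 + 529 = (30*17)*1182 + 529 = 510*1182 + 529 = 602820 + 529 = 603349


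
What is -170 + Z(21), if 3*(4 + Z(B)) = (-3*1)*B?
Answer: -195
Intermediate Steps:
Z(B) = -4 - B (Z(B) = -4 + ((-3*1)*B)/3 = -4 + (-3*B)/3 = -4 - B)
-170 + Z(21) = -170 + (-4 - 1*21) = -170 + (-4 - 21) = -170 - 25 = -195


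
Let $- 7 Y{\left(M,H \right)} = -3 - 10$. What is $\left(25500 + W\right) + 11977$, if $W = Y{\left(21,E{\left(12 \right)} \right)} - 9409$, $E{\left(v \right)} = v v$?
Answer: $\frac{196489}{7} \approx 28070.0$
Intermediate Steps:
$E{\left(v \right)} = v^{2}$
$Y{\left(M,H \right)} = \frac{13}{7}$ ($Y{\left(M,H \right)} = - \frac{-3 - 10}{7} = \left(- \frac{1}{7}\right) \left(-13\right) = \frac{13}{7}$)
$W = - \frac{65850}{7}$ ($W = \frac{13}{7} - 9409 = - \frac{65850}{7} \approx -9407.1$)
$\left(25500 + W\right) + 11977 = \left(25500 - \frac{65850}{7}\right) + 11977 = \frac{112650}{7} + 11977 = \frac{196489}{7}$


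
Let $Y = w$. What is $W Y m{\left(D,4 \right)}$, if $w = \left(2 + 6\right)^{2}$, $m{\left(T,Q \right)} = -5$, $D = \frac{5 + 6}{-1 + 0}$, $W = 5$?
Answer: $-1600$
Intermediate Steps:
$D = -11$ ($D = \frac{11}{-1} = 11 \left(-1\right) = -11$)
$w = 64$ ($w = 8^{2} = 64$)
$Y = 64$
$W Y m{\left(D,4 \right)} = 5 \cdot 64 \left(-5\right) = 320 \left(-5\right) = -1600$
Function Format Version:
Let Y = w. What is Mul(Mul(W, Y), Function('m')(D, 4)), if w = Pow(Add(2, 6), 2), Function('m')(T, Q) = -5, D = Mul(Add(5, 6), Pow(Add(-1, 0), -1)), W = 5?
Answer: -1600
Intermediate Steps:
D = -11 (D = Mul(11, Pow(-1, -1)) = Mul(11, -1) = -11)
w = 64 (w = Pow(8, 2) = 64)
Y = 64
Mul(Mul(W, Y), Function('m')(D, 4)) = Mul(Mul(5, 64), -5) = Mul(320, -5) = -1600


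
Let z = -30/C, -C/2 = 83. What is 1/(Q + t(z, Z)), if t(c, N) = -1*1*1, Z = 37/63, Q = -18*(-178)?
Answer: 1/3203 ≈ 0.00031221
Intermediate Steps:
C = -166 (C = -2*83 = -166)
Q = 3204
z = 15/83 (z = -30/(-166) = -30*(-1/166) = 15/83 ≈ 0.18072)
Z = 37/63 (Z = 37*(1/63) = 37/63 ≈ 0.58730)
t(c, N) = -1 (t(c, N) = -1*1 = -1)
1/(Q + t(z, Z)) = 1/(3204 - 1) = 1/3203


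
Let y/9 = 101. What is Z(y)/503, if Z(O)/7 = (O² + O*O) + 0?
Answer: 11567934/503 ≈ 22998.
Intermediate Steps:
y = 909 (y = 9*101 = 909)
Z(O) = 14*O² (Z(O) = 7*((O² + O*O) + 0) = 7*((O² + O²) + 0) = 7*(2*O² + 0) = 7*(2*O²) = 14*O²)
Z(y)/503 = (14*909²)/503 = (14*826281)*(1/503) = 11567934*(1/503) = 11567934/503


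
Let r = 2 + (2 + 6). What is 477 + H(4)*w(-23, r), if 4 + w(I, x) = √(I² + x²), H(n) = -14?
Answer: 533 - 14*√629 ≈ 181.88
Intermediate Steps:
r = 10 (r = 2 + 8 = 10)
w(I, x) = -4 + √(I² + x²)
477 + H(4)*w(-23, r) = 477 - 14*(-4 + √((-23)² + 10²)) = 477 - 14*(-4 + √(529 + 100)) = 477 - 14*(-4 + √629) = 477 + (56 - 14*√629) = 533 - 14*√629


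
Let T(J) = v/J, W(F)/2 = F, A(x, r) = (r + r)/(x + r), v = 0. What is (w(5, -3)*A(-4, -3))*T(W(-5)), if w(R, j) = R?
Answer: 0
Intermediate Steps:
A(x, r) = 2*r/(r + x) (A(x, r) = (2*r)/(r + x) = 2*r/(r + x))
W(F) = 2*F
T(J) = 0 (T(J) = 0/J = 0)
(w(5, -3)*A(-4, -3))*T(W(-5)) = (5*(2*(-3)/(-3 - 4)))*0 = (5*(2*(-3)/(-7)))*0 = (5*(2*(-3)*(-⅐)))*0 = (5*(6/7))*0 = (30/7)*0 = 0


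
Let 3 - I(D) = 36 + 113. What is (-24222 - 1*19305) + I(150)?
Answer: -43673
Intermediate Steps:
I(D) = -146 (I(D) = 3 - (36 + 113) = 3 - 1*149 = 3 - 149 = -146)
(-24222 - 1*19305) + I(150) = (-24222 - 1*19305) - 146 = (-24222 - 19305) - 146 = -43527 - 146 = -43673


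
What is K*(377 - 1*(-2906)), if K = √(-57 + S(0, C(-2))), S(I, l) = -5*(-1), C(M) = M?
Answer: 6566*I*√13 ≈ 23674.0*I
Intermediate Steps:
S(I, l) = 5
K = 2*I*√13 (K = √(-57 + 5) = √(-52) = 2*I*√13 ≈ 7.2111*I)
K*(377 - 1*(-2906)) = (2*I*√13)*(377 - 1*(-2906)) = (2*I*√13)*(377 + 2906) = (2*I*√13)*3283 = 6566*I*√13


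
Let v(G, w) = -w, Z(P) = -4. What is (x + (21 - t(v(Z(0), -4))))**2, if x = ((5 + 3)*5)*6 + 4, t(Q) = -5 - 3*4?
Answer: 79524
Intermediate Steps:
t(Q) = -17 (t(Q) = -5 - 12 = -17)
x = 244 (x = (8*5)*6 + 4 = 40*6 + 4 = 240 + 4 = 244)
(x + (21 - t(v(Z(0), -4))))**2 = (244 + (21 - 1*(-17)))**2 = (244 + (21 + 17))**2 = (244 + 38)**2 = 282**2 = 79524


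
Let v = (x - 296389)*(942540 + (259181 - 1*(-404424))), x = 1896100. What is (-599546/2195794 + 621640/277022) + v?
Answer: 390725849710689708975402/152070811367 ≈ 2.5694e+12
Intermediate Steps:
v = 2569367824095 (v = (1896100 - 296389)*(942540 + (259181 - 1*(-404424))) = 1599711*(942540 + (259181 + 404424)) = 1599711*(942540 + 663605) = 1599711*1606145 = 2569367824095)
(-599546/2195794 + 621640/277022) + v = (-599546/2195794 + 621640/277022) + 2569367824095 = (-599546*1/2195794 + 621640*(1/277022)) + 2569367824095 = (-299773/1097897 + 310820/138511) + 2569367824095 = 299726487537/152070811367 + 2569367824095 = 390725849710689708975402/152070811367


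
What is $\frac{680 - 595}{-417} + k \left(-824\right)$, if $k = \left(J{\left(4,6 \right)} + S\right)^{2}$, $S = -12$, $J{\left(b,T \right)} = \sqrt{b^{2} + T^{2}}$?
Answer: $- \frac{67347253}{417} + 39552 \sqrt{13} \approx -18897.0$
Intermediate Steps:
$J{\left(b,T \right)} = \sqrt{T^{2} + b^{2}}$
$k = \left(-12 + 2 \sqrt{13}\right)^{2}$ ($k = \left(\sqrt{6^{2} + 4^{2}} - 12\right)^{2} = \left(\sqrt{36 + 16} - 12\right)^{2} = \left(\sqrt{52} - 12\right)^{2} = \left(2 \sqrt{13} - 12\right)^{2} = \left(-12 + 2 \sqrt{13}\right)^{2} \approx 22.934$)
$\frac{680 - 595}{-417} + k \left(-824\right) = \frac{680 - 595}{-417} + \left(196 - 48 \sqrt{13}\right) \left(-824\right) = \left(680 - 595\right) \left(- \frac{1}{417}\right) - \left(161504 - 39552 \sqrt{13}\right) = 85 \left(- \frac{1}{417}\right) - \left(161504 - 39552 \sqrt{13}\right) = - \frac{85}{417} - \left(161504 - 39552 \sqrt{13}\right) = - \frac{67347253}{417} + 39552 \sqrt{13}$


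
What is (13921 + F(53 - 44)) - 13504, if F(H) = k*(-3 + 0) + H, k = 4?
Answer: 414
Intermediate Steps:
F(H) = -12 + H (F(H) = 4*(-3 + 0) + H = 4*(-3) + H = -12 + H)
(13921 + F(53 - 44)) - 13504 = (13921 + (-12 + (53 - 44))) - 13504 = (13921 + (-12 + 9)) - 13504 = (13921 - 3) - 13504 = 13918 - 13504 = 414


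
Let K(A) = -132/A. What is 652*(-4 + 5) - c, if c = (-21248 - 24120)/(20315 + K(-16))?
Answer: 53184508/81293 ≈ 654.23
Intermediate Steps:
c = -181472/81293 (c = (-21248 - 24120)/(20315 - 132/(-16)) = -45368/(20315 - 132*(-1/16)) = -45368/(20315 + 33/4) = -45368/81293/4 = -45368*4/81293 = -181472/81293 ≈ -2.2323)
652*(-4 + 5) - c = 652*(-4 + 5) - 1*(-181472/81293) = 652*1 + 181472/81293 = 652 + 181472/81293 = 53184508/81293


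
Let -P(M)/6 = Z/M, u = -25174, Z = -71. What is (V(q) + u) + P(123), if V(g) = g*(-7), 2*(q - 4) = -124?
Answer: -1015346/41 ≈ -24765.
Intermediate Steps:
q = -58 (q = 4 + (1/2)*(-124) = 4 - 62 = -58)
P(M) = 426/M (P(M) = -(-426)/M = 426/M)
V(g) = -7*g
(V(q) + u) + P(123) = (-7*(-58) - 25174) + 426/123 = (406 - 25174) + 426*(1/123) = -24768 + 142/41 = -1015346/41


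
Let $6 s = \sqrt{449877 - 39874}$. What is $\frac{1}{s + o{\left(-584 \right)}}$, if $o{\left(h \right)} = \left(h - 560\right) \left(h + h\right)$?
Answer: $\frac{4372992}{5843156889191} - \frac{6 \sqrt{410003}}{64274725781101} \approx 7.4834 \cdot 10^{-7}$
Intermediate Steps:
$o{\left(h \right)} = 2 h \left(-560 + h\right)$ ($o{\left(h \right)} = \left(-560 + h\right) 2 h = 2 h \left(-560 + h\right)$)
$s = \frac{\sqrt{410003}}{6}$ ($s = \frac{\sqrt{449877 - 39874}}{6} = \frac{\sqrt{410003}}{6} \approx 106.72$)
$\frac{1}{s + o{\left(-584 \right)}} = \frac{1}{\frac{\sqrt{410003}}{6} + 2 \left(-584\right) \left(-560 - 584\right)} = \frac{1}{\frac{\sqrt{410003}}{6} + 2 \left(-584\right) \left(-1144\right)} = \frac{1}{\frac{\sqrt{410003}}{6} + 1336192} = \frac{1}{1336192 + \frac{\sqrt{410003}}{6}}$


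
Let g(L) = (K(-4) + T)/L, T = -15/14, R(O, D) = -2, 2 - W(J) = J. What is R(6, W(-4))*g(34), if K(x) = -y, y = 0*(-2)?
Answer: 15/238 ≈ 0.063025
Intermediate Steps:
W(J) = 2 - J
y = 0
K(x) = 0 (K(x) = -1*0 = 0)
T = -15/14 (T = -15*1/14 = -15/14 ≈ -1.0714)
g(L) = -15/(14*L) (g(L) = (0 - 15/14)/L = -15/(14*L))
R(6, W(-4))*g(34) = -(-15)/(7*34) = -2*(-15/476) = 15/238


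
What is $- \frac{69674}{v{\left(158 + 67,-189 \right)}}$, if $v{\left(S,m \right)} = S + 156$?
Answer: $- \frac{69674}{381} \approx -182.87$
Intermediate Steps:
$v{\left(S,m \right)} = 156 + S$
$- \frac{69674}{v{\left(158 + 67,-189 \right)}} = - \frac{69674}{156 + \left(158 + 67\right)} = - \frac{69674}{156 + 225} = - \frac{69674}{381}$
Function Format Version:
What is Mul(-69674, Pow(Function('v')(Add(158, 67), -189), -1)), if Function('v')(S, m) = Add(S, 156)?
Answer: Rational(-69674, 381) ≈ -182.87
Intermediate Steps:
Function('v')(S, m) = Add(156, S)
Mul(-69674, Pow(Function('v')(Add(158, 67), -189), -1)) = Mul(-69674, Pow(Add(156, Add(158, 67)), -1)) = Mul(-69674, Pow(Add(156, 225), -1)) = Mul(-69674, Pow(381, -1)) = Mul(-69674, Rational(1, 381)) = Rational(-69674, 381)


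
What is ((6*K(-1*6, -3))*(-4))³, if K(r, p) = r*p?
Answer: -80621568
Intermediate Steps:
K(r, p) = p*r
((6*K(-1*6, -3))*(-4))³ = ((6*(-(-3)*6))*(-4))³ = ((6*(-3*(-6)))*(-4))³ = ((6*18)*(-4))³ = (108*(-4))³ = (-432)³ = -80621568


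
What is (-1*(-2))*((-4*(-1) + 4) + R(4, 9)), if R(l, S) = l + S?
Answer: 42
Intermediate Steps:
R(l, S) = S + l
(-1*(-2))*((-4*(-1) + 4) + R(4, 9)) = (-1*(-2))*((-4*(-1) + 4) + (9 + 4)) = 2*((4 + 4) + 13) = 2*(8 + 13) = 2*21 = 42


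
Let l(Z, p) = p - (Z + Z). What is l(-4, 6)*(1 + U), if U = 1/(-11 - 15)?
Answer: 175/13 ≈ 13.462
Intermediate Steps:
l(Z, p) = p - 2*Z
U = -1/26 (U = 1/(-26) = -1/26 ≈ -0.038462)
l(-4, 6)*(1 + U) = (6 - 2*(-4))*(1 - 1/26) = (6 + 8)*(25/26) = 14*(25/26) = 175/13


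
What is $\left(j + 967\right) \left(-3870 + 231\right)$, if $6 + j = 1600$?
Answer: $-9319479$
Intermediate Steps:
$j = 1594$ ($j = -6 + 1600 = 1594$)
$\left(j + 967\right) \left(-3870 + 231\right) = \left(1594 + 967\right) \left(-3870 + 231\right) = 2561 \left(-3639\right) = -9319479$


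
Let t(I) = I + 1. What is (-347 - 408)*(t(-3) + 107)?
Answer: -79275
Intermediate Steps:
t(I) = 1 + I
(-347 - 408)*(t(-3) + 107) = (-347 - 408)*((1 - 3) + 107) = -755*(-2 + 107) = -755*105 = -79275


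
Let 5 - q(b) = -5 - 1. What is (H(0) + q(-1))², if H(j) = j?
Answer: 121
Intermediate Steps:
q(b) = 11 (q(b) = 5 - (-5 - 1) = 5 - 1*(-6) = 5 + 6 = 11)
(H(0) + q(-1))² = (0 + 11)² = 11² = 121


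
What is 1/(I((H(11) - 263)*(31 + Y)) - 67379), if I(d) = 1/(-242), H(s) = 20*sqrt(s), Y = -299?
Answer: -242/16305719 ≈ -1.4841e-5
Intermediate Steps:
I(d) = -1/242
1/(I((H(11) - 263)*(31 + Y)) - 67379) = 1/(-1/242 - 67379) = 1/(-16305719/242) = -242/16305719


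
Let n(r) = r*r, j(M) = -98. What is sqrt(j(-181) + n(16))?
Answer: sqrt(158) ≈ 12.570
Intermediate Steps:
n(r) = r**2
sqrt(j(-181) + n(16)) = sqrt(-98 + 16**2) = sqrt(-98 + 256) = sqrt(158)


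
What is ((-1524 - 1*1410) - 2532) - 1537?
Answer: -7003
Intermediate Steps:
((-1524 - 1*1410) - 2532) - 1537 = ((-1524 - 1410) - 2532) - 1537 = (-2934 - 2532) - 1537 = -5466 - 1537 = -7003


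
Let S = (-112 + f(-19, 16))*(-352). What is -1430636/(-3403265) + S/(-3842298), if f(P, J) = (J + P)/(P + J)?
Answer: 893992911908/2179393050495 ≈ 0.41020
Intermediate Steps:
f(P, J) = 1 (f(P, J) = (J + P)/(J + P) = 1)
S = 39072 (S = (-112 + 1)*(-352) = -111*(-352) = 39072)
-1430636/(-3403265) + S/(-3842298) = -1430636/(-3403265) + 39072/(-3842298) = -1430636*(-1/3403265) + 39072*(-1/3842298) = 1430636/3403265 - 6512/640383 = 893992911908/2179393050495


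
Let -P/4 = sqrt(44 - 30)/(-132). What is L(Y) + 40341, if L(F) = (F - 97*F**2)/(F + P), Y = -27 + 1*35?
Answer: 1378513581/34841 + 102300*sqrt(14)/34841 ≈ 39577.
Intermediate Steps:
P = sqrt(14)/33 (P = -4*sqrt(44 - 30)/(-132) = -4*sqrt(14)*(-1)/132 = -(-1)*sqrt(14)/33 = sqrt(14)/33 ≈ 0.11338)
Y = 8 (Y = -27 + 35 = 8)
L(F) = (F - 97*F**2)/(F + sqrt(14)/33)
L(Y) + 40341 = 33*8*(1 - 97*8)/(sqrt(14) + 33*8) + 40341 = 33*8*(1 - 776)/(sqrt(14) + 264) + 40341 = 33*8*(-775)/(264 + sqrt(14)) + 40341 = -204600/(264 + sqrt(14)) + 40341 = 40341 - 204600/(264 + sqrt(14))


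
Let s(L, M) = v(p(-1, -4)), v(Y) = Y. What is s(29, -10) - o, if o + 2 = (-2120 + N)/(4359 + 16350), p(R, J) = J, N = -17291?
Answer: -373/351 ≈ -1.0627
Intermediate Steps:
s(L, M) = -4
o = -1031/351 (o = -2 + (-2120 - 17291)/(4359 + 16350) = -2 - 19411/20709 = -2 - 19411*1/20709 = -2 - 329/351 = -1031/351 ≈ -2.9373)
s(29, -10) - o = -4 - 1*(-1031/351) = -4 + 1031/351 = -373/351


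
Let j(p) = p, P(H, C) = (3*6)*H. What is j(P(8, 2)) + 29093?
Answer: 29237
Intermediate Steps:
P(H, C) = 18*H
j(P(8, 2)) + 29093 = 18*8 + 29093 = 144 + 29093 = 29237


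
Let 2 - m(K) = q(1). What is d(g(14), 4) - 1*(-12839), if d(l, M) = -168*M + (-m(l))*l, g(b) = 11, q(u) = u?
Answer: 12156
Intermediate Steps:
m(K) = 1 (m(K) = 2 - 1*1 = 2 - 1 = 1)
d(l, M) = -l - 168*M (d(l, M) = -168*M + (-1*1)*l = -168*M - l = -l - 168*M)
d(g(14), 4) - 1*(-12839) = (-1*11 - 168*4) - 1*(-12839) = (-11 - 672) + 12839 = -683 + 12839 = 12156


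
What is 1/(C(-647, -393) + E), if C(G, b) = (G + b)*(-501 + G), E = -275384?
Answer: 1/918536 ≈ 1.0887e-6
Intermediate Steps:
C(G, b) = (-501 + G)*(G + b)
1/(C(-647, -393) + E) = 1/(((-647)² - 501*(-647) - 501*(-393) - 647*(-393)) - 275384) = 1/((418609 + 324147 + 196893 + 254271) - 275384) = 1/(1193920 - 275384) = 1/918536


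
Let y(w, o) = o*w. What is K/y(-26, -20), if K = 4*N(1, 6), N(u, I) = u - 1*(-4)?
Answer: 1/26 ≈ 0.038462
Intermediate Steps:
N(u, I) = 4 + u (N(u, I) = u + 4 = 4 + u)
K = 20 (K = 4*(4 + 1) = 4*5 = 20)
K/y(-26, -20) = 20/(-20*(-26)) = 20/520 = (1/520)*20 = 1/26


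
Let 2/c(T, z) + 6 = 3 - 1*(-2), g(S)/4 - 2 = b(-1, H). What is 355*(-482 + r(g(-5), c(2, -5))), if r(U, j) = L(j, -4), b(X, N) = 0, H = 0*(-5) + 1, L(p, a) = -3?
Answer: -172175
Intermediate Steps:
H = 1 (H = 0 + 1 = 1)
g(S) = 8 (g(S) = 8 + 4*0 = 8 + 0 = 8)
c(T, z) = -2 (c(T, z) = 2/(-6 + (3 - 1*(-2))) = 2/(-6 + (3 + 2)) = 2/(-6 + 5) = 2/(-1) = 2*(-1) = -2)
r(U, j) = -3
355*(-482 + r(g(-5), c(2, -5))) = 355*(-482 - 3) = 355*(-485) = -172175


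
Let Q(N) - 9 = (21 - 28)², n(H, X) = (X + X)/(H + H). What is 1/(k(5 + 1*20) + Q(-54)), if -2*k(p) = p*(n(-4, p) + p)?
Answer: -8/1411 ≈ -0.0056697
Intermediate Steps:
n(H, X) = X/H (n(H, X) = (2*X)/((2*H)) = (2*X)*(1/(2*H)) = X/H)
Q(N) = 58 (Q(N) = 9 + (21 - 28)² = 9 + (-7)² = 9 + 49 = 58)
k(p) = -3*p²/8 (k(p) = -p*(p/(-4) + p)/2 = -p*(p*(-¼) + p)/2 = -p*(-p/4 + p)/2 = -p*3*p/4/2 = -3*p²/8)
1/(k(5 + 1*20) + Q(-54)) = 1/(-3*(5 + 1*20)²/8 + 58) = 1/(-3*(5 + 20)²/8 + 58) = 1/(-3/8*25² + 58) = 1/(-3/8*625 + 58) = 1/(-1875/8 + 58) = 1/(-1411/8) = -8/1411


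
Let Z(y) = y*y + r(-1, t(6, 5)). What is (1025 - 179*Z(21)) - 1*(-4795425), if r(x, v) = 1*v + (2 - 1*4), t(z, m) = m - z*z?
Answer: 4723418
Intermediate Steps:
t(z, m) = m - z²
r(x, v) = -2 + v (r(x, v) = v + (2 - 4) = v - 2 = -2 + v)
Z(y) = -33 + y² (Z(y) = y*y + (-2 + (5 - 1*6²)) = y² + (-2 + (5 - 1*36)) = y² + (-2 + (5 - 36)) = y² + (-2 - 31) = y² - 33 = -33 + y²)
(1025 - 179*Z(21)) - 1*(-4795425) = (1025 - 179*(-33 + 21²)) - 1*(-4795425) = (1025 - 179*(-33 + 441)) + 4795425 = (1025 - 179*408) + 4795425 = (1025 - 73032) + 4795425 = -72007 + 4795425 = 4723418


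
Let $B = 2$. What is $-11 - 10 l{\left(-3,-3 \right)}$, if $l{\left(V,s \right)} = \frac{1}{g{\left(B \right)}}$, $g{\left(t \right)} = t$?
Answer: $-16$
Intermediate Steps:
$l{\left(V,s \right)} = \frac{1}{2}$
$-11 - 10 l{\left(-3,-3 \right)} = -11 - 5 = -16$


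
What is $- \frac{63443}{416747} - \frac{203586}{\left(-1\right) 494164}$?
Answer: $\frac{26746304045}{102970682254} \approx 0.25975$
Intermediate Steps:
$- \frac{63443}{416747} - \frac{203586}{\left(-1\right) 494164} = \left(-63443\right) \frac{1}{416747} - \frac{203586}{-494164} = - \frac{63443}{416747} - - \frac{101793}{247082} = - \frac{63443}{416747} + \frac{101793}{247082} = \frac{26746304045}{102970682254}$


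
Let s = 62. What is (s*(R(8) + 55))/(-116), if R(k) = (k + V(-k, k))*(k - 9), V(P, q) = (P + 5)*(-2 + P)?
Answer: -527/58 ≈ -9.0862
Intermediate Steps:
V(P, q) = (-2 + P)*(5 + P) (V(P, q) = (5 + P)*(-2 + P) = (-2 + P)*(5 + P))
R(k) = (-9 + k)*(-10 + k**2 - 2*k) (R(k) = (k + (-10 + (-k)**2 + 3*(-k)))*(k - 9) = (k + (-10 + k**2 - 3*k))*(-9 + k) = (-10 + k**2 - 2*k)*(-9 + k) = (-9 + k)*(-10 + k**2 - 2*k))
(s*(R(8) + 55))/(-116) = (62*((90 + 8**3 - 11*8**2 + 8*8) + 55))/(-116) = (62*((90 + 512 - 11*64 + 64) + 55))*(-1/116) = (62*((90 + 512 - 704 + 64) + 55))*(-1/116) = (62*(-38 + 55))*(-1/116) = (62*17)*(-1/116) = 1054*(-1/116) = -527/58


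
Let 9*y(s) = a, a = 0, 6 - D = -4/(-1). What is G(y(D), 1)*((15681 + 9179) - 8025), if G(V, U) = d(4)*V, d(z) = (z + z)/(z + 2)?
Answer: 0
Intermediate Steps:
D = 2 (D = 6 - (-4)/(-1) = 6 - (-4)*(-1) = 6 - 1*4 = 6 - 4 = 2)
d(z) = 2*z/(2 + z) (d(z) = (2*z)/(2 + z) = 2*z/(2 + z))
y(s) = 0 (y(s) = (1/9)*0 = 0)
G(V, U) = 4*V/3 (G(V, U) = (2*4/(2 + 4))*V = (2*4/6)*V = (2*4*(1/6))*V = 4*V/3)
G(y(D), 1)*((15681 + 9179) - 8025) = ((4/3)*0)*((15681 + 9179) - 8025) = 0*(24860 - 8025) = 0*16835 = 0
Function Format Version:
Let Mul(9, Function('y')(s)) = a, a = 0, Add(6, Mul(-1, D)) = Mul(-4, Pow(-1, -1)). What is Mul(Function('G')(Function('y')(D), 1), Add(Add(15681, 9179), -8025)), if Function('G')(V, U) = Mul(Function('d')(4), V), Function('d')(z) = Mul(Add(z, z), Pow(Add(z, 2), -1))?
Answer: 0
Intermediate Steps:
D = 2 (D = Add(6, Mul(-1, Mul(-4, Pow(-1, -1)))) = Add(6, Mul(-1, Mul(-4, -1))) = Add(6, Mul(-1, 4)) = Add(6, -4) = 2)
Function('d')(z) = Mul(2, z, Pow(Add(2, z), -1)) (Function('d')(z) = Mul(Mul(2, z), Pow(Add(2, z), -1)) = Mul(2, z, Pow(Add(2, z), -1)))
Function('y')(s) = 0 (Function('y')(s) = Mul(Rational(1, 9), 0) = 0)
Function('G')(V, U) = Mul(Rational(4, 3), V) (Function('G')(V, U) = Mul(Mul(2, 4, Pow(Add(2, 4), -1)), V) = Mul(Mul(2, 4, Pow(6, -1)), V) = Mul(Mul(2, 4, Rational(1, 6)), V) = Mul(Rational(4, 3), V))
Mul(Function('G')(Function('y')(D), 1), Add(Add(15681, 9179), -8025)) = Mul(Mul(Rational(4, 3), 0), Add(Add(15681, 9179), -8025)) = Mul(0, Add(24860, -8025)) = Mul(0, 16835) = 0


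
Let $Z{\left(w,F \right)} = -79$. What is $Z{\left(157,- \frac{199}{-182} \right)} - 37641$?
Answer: $-37720$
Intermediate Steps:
$Z{\left(157,- \frac{199}{-182} \right)} - 37641 = -79 - 37641 = -37720$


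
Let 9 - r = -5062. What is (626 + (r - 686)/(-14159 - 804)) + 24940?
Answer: 382539673/14963 ≈ 25566.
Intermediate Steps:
r = 5071 (r = 9 - 1*(-5062) = 9 + 5062 = 5071)
(626 + (r - 686)/(-14159 - 804)) + 24940 = (626 + (5071 - 686)/(-14159 - 804)) + 24940 = (626 + 4385/(-14963)) + 24940 = (626 + 4385*(-1/14963)) + 24940 = (626 - 4385/14963) + 24940 = 9362453/14963 + 24940 = 382539673/14963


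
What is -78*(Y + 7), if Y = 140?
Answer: -11466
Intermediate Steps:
-78*(Y + 7) = -78*(140 + 7) = -78*147 = -11466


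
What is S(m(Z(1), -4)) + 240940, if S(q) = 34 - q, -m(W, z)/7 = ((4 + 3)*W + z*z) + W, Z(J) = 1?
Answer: 241142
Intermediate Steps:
m(W, z) = -56*W - 7*z² (m(W, z) = -7*(((4 + 3)*W + z*z) + W) = -7*((7*W + z²) + W) = -7*((z² + 7*W) + W) = -7*(z² + 8*W) = -56*W - 7*z²)
S(m(Z(1), -4)) + 240940 = (34 - (-56*1 - 7*(-4)²)) + 240940 = (34 - (-56 - 7*16)) + 240940 = (34 - (-56 - 112)) + 240940 = (34 - 1*(-168)) + 240940 = (34 + 168) + 240940 = 202 + 240940 = 241142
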